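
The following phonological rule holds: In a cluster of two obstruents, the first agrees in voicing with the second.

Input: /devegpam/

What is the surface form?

/g/ before /p/ (voiceless) → [k]

[devekpam]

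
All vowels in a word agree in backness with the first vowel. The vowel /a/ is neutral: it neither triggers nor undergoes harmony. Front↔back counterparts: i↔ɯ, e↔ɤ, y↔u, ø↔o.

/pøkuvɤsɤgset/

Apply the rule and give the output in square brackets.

/u/ harmonizes with /ø/ ([-back]) → [y]
/ɤ/ harmonizes with /ø/ ([-back]) → [e]
/ɤ/ harmonizes with /ø/ ([-back]) → [e]

[pøkyvesegset]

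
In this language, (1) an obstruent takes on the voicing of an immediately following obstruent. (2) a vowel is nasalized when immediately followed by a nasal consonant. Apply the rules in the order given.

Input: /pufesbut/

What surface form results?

Rule 1: /s/ before /b/ (voiced) → [z]
After rule 1: pufezbut
Rule 2: no segment meets the rule's conditions; no change.

[pufezbut]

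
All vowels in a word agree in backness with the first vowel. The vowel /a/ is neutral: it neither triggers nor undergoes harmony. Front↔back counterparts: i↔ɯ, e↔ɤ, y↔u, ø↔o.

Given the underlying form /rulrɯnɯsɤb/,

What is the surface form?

[rulrɯnɯsɤb]

no segment meets the rule's conditions; no change.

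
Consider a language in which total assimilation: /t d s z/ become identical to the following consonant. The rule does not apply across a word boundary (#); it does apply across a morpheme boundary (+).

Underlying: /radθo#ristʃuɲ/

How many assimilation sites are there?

2

/d/ before /θ/ → [θ] (total assimilation)
/s/ before /tʃ/ → [tʃ] (total assimilation)
2 segments change.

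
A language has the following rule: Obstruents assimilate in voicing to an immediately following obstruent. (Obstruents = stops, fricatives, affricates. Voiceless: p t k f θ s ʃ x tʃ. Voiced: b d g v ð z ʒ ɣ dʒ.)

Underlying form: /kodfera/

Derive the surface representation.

/d/ before /f/ (voiceless) → [t]

[kotfera]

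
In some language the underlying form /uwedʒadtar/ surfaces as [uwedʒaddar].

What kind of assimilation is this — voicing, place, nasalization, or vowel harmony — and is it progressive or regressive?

/t/→[d].
Each target copies a feature from the preceding segment, so the direction is progressive.

voicing assimilation, progressive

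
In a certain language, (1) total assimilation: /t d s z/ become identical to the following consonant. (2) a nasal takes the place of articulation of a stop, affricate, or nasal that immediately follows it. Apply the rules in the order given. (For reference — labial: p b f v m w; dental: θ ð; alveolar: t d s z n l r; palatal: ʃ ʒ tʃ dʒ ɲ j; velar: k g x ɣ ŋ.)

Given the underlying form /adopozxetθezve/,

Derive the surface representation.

Rule 1: /z/ before /x/ → [x] (total assimilation)
Rule 1: /t/ before /θ/ → [θ] (total assimilation)
Rule 1: /z/ before /v/ → [v] (total assimilation)
After rule 1: adopoxxeθθevve
Rule 2: no segment meets the rule's conditions; no change.

[adopoxxeθθevve]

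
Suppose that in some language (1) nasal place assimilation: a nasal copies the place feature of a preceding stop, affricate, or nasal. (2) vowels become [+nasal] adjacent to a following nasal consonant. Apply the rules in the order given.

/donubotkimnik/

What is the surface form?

[dõnubotkĩmmik]

Rule 1: /n/ after /m/ (labial) → [m]
After rule 1: donubotkimmik
Rule 2: /o/ before nasal /n/ → [õ]
Rule 2: /i/ before nasal /m/ → [ĩ]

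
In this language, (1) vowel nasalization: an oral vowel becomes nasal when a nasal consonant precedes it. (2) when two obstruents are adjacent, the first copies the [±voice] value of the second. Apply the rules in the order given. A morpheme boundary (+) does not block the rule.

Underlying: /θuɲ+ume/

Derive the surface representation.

Rule 1: /u/ after nasal /ɲ/ → [ũ]
Rule 1: /e/ after nasal /m/ → [ẽ]
After rule 1: θuɲ+ũmẽ
Rule 2: no segment meets the rule's conditions; no change.

[θuɲ+ũmẽ]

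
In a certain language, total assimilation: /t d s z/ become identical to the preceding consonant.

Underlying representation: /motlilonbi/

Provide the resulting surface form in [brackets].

no segment meets the rule's conditions; no change.

[motlilonbi]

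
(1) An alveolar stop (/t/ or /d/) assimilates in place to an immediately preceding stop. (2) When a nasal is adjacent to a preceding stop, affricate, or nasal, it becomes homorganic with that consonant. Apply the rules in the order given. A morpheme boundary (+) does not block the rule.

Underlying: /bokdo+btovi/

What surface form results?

[bokgo+bpovi]

Rule 1: /d/ after /k/ (velar) → [g]
Rule 1: /t/ after /b/ (labial) → [p]
After rule 1: bokgo+bpovi
Rule 2: no segment meets the rule's conditions; no change.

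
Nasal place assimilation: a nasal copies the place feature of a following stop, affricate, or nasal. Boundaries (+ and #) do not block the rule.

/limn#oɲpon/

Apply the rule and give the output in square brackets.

/m/ before /n/ (alveolar) → [n]
/ɲ/ before /p/ (labial) → [m]

[linn#ompon]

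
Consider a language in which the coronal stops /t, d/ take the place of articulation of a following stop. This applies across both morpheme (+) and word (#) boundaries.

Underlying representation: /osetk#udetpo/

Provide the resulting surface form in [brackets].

/t/ before /k/ (velar) → [k]
/t/ before /p/ (labial) → [p]

[osekk#udeppo]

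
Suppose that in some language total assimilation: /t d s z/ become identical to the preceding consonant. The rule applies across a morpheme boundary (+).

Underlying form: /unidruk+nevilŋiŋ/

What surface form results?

no segment meets the rule's conditions; no change.

[unidruk+nevilŋiŋ]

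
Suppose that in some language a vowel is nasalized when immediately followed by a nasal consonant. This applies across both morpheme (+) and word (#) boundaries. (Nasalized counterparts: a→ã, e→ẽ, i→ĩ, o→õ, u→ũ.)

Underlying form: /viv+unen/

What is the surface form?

/u/ before nasal /n/ → [ũ]
/e/ before nasal /n/ → [ẽ]

[viv+ũnẽn]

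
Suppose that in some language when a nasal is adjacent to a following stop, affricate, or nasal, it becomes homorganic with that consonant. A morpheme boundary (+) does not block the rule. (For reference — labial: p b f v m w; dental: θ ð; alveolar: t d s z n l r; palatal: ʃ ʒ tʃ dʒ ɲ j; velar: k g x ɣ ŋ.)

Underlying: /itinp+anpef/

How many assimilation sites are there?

2

/n/ before /p/ (labial) → [m]
/n/ before /p/ (labial) → [m]
2 segments change.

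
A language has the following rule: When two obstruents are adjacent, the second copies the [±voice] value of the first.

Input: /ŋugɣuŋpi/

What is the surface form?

[ŋugɣuŋpi]

no segment meets the rule's conditions; no change.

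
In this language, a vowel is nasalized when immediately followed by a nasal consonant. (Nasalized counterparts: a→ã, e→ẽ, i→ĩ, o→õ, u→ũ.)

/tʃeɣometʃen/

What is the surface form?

/o/ before nasal /m/ → [õ]
/e/ before nasal /n/ → [ẽ]

[tʃeɣõmetʃẽn]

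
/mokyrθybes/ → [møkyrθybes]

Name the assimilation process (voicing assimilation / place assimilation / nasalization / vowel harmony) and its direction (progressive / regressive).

/o/→[ø].
Vowels agree with the last vowel, so the harmony is regressive.

vowel harmony, regressive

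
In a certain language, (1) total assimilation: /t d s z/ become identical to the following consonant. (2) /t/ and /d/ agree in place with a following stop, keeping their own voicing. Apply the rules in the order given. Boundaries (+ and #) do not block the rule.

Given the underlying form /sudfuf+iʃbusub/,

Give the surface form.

[suffuf+iʃbusub]

Rule 1: /d/ before /f/ → [f] (total assimilation)
After rule 1: suffuf+iʃbusub
Rule 2: no segment meets the rule's conditions; no change.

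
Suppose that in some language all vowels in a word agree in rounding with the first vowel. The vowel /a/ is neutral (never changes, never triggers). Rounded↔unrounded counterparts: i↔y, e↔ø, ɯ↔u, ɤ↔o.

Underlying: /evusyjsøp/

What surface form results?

/u/ harmonizes with /e/ ([-round]) → [ɯ]
/y/ harmonizes with /e/ ([-round]) → [i]
/ø/ harmonizes with /e/ ([-round]) → [e]

[evɯsijsep]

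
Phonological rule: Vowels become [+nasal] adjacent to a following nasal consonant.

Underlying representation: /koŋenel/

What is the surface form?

/o/ before nasal /ŋ/ → [õ]
/e/ before nasal /n/ → [ẽ]

[kõŋẽnel]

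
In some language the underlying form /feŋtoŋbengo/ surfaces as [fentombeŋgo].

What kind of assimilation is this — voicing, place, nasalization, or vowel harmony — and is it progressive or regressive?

place assimilation, regressive

/ŋ/→[n] /ŋ/→[m] /n/→[ŋ].
Each target copies a feature from the following segment, so the direction is regressive.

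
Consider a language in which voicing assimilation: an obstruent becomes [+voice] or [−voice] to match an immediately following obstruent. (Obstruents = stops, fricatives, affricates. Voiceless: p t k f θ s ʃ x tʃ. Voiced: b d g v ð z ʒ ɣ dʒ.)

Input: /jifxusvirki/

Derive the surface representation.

[jifxuzvirki]

/s/ before /v/ (voiced) → [z]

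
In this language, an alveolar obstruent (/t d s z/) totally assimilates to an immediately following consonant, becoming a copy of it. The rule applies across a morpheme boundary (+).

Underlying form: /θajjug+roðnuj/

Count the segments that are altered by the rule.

0

No segment meets the rule's conditions.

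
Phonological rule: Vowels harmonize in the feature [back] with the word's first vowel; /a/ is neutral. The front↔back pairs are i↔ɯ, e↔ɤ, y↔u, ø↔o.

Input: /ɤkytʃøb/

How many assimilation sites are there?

2

/y/ harmonizes with /ɤ/ ([+back]) → [u]
/ø/ harmonizes with /ɤ/ ([+back]) → [o]
2 segments change.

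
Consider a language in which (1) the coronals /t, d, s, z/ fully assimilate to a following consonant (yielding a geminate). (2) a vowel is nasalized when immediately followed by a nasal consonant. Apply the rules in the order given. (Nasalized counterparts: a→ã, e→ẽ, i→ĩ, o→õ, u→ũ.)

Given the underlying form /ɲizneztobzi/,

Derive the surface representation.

Rule 1: /z/ before /n/ → [n] (total assimilation)
Rule 1: /z/ before /t/ → [t] (total assimilation)
After rule 1: ɲinnettobzi
Rule 2: /i/ before nasal /n/ → [ĩ]

[ɲĩnnettobzi]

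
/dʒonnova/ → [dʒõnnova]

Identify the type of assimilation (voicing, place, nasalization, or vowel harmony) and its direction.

nasalization, regressive

/o/→[õ].
Each target copies a feature from the following segment, so the direction is regressive.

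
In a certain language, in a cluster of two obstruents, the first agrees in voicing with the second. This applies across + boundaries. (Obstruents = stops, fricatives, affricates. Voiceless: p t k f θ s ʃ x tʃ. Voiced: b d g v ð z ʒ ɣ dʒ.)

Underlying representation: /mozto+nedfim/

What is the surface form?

[mosto+netfim]

/z/ before /t/ (voiceless) → [s]
/d/ before /f/ (voiceless) → [t]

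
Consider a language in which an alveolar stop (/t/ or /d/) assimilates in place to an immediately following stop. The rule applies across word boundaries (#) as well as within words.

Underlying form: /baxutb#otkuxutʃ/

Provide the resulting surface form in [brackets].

/t/ before /b/ (labial) → [p]
/t/ before /k/ (velar) → [k]

[baxupb#okkuxutʃ]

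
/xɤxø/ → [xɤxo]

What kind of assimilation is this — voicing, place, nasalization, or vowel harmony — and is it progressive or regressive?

vowel harmony, progressive

/ø/→[o].
Vowels agree with the first vowel, so the harmony is progressive.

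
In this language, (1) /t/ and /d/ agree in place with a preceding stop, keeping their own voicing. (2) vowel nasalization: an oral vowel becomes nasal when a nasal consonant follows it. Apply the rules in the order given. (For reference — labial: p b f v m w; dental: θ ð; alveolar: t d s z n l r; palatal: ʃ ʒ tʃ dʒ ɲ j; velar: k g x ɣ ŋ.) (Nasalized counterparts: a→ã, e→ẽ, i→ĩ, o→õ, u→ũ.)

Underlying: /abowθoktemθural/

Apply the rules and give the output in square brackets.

Rule 1: /t/ after /k/ (velar) → [k]
After rule 1: abowθokkemθural
Rule 2: /e/ before nasal /m/ → [ẽ]

[abowθokkẽmθural]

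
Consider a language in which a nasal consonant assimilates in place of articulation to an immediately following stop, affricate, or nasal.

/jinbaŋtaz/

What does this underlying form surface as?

[jimbantaz]

/n/ before /b/ (labial) → [m]
/ŋ/ before /t/ (alveolar) → [n]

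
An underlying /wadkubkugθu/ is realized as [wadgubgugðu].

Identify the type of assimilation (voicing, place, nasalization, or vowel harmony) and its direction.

voicing assimilation, progressive

/k/→[g] /k/→[g] /θ/→[ð].
Each target copies a feature from the preceding segment, so the direction is progressive.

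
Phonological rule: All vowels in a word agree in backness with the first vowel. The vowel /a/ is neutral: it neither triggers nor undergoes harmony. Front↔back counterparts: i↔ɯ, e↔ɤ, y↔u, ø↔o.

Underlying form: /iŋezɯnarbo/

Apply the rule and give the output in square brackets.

[iŋezinarbø]

/ɯ/ harmonizes with /i/ ([-back]) → [i]
/o/ harmonizes with /i/ ([-back]) → [ø]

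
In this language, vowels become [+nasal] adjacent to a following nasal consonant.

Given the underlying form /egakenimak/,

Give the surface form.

[egakẽnĩmak]

/e/ before nasal /n/ → [ẽ]
/i/ before nasal /m/ → [ĩ]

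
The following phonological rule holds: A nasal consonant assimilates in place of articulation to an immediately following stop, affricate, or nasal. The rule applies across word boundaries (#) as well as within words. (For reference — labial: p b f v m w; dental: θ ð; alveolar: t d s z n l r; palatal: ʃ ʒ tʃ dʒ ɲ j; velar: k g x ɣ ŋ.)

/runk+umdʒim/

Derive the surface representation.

/n/ before /k/ (velar) → [ŋ]
/m/ before /dʒ/ (palatal) → [ɲ]

[ruŋk+uɲdʒim]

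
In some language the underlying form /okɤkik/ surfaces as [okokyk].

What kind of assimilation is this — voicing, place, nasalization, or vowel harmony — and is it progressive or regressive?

vowel harmony, progressive

/ɤ/→[o] /i/→[y].
Vowels agree with the first vowel, so the harmony is progressive.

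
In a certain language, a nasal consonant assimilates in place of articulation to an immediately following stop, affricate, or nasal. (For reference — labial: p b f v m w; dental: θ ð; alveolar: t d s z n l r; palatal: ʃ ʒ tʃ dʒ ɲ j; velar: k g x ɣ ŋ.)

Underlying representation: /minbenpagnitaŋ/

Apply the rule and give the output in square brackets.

/n/ before /b/ (labial) → [m]
/n/ before /p/ (labial) → [m]

[mimbempagnitaŋ]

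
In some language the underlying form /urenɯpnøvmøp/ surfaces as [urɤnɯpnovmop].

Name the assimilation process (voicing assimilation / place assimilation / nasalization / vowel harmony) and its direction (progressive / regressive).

/e/→[ɤ] /ø/→[o] /ø/→[o].
Vowels agree with the first vowel, so the harmony is progressive.

vowel harmony, progressive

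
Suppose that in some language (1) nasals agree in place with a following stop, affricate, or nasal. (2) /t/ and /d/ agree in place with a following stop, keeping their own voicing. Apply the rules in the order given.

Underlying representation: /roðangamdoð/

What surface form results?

[roðaŋgandoð]

Rule 1: /n/ before /g/ (velar) → [ŋ]
Rule 1: /m/ before /d/ (alveolar) → [n]
After rule 1: roðaŋgandoð
Rule 2: no segment meets the rule's conditions; no change.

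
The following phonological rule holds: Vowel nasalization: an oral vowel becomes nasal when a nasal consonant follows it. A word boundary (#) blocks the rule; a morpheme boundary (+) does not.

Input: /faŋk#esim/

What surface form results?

[fãŋk#esĩm]

/a/ before nasal /ŋ/ → [ã]
/i/ before nasal /m/ → [ĩ]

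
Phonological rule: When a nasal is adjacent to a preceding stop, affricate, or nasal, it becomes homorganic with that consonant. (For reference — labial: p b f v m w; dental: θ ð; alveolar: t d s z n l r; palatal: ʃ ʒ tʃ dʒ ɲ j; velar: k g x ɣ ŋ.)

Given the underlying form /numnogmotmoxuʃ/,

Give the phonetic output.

[nummogŋotnoxuʃ]

/n/ after /m/ (labial) → [m]
/m/ after /g/ (velar) → [ŋ]
/m/ after /t/ (alveolar) → [n]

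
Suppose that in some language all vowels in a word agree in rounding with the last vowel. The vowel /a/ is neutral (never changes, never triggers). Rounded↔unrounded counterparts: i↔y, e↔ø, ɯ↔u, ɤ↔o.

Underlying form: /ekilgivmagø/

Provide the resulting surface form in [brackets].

/e/ harmonizes with /ø/ ([+round]) → [ø]
/i/ harmonizes with /ø/ ([+round]) → [y]
/i/ harmonizes with /ø/ ([+round]) → [y]

[økylgyvmagø]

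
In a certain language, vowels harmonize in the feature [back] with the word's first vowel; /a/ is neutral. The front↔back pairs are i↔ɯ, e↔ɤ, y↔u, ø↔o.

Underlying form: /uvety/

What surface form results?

[uvɤtu]

/e/ harmonizes with /u/ ([+back]) → [ɤ]
/y/ harmonizes with /u/ ([+back]) → [u]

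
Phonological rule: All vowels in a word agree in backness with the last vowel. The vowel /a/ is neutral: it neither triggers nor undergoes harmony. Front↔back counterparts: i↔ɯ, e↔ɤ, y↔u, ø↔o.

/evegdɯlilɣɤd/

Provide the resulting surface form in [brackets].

[ɤvɤgdɯlɯlɣɤd]

/e/ harmonizes with /ɤ/ ([+back]) → [ɤ]
/e/ harmonizes with /ɤ/ ([+back]) → [ɤ]
/i/ harmonizes with /ɤ/ ([+back]) → [ɯ]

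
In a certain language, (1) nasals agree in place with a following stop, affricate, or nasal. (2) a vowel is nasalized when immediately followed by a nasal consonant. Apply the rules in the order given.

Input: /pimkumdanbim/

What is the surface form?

[pĩŋkũndãmbĩm]

Rule 1: /m/ before /k/ (velar) → [ŋ]
Rule 1: /m/ before /d/ (alveolar) → [n]
Rule 1: /n/ before /b/ (labial) → [m]
After rule 1: piŋkundambim
Rule 2: /i/ before nasal /ŋ/ → [ĩ]
Rule 2: /u/ before nasal /n/ → [ũ]
Rule 2: /a/ before nasal /m/ → [ã]
Rule 2: /i/ before nasal /m/ → [ĩ]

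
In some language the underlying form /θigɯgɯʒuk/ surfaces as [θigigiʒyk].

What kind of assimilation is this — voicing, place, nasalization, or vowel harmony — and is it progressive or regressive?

/ɯ/→[i] /ɯ/→[i] /u/→[y].
Vowels agree with the first vowel, so the harmony is progressive.

vowel harmony, progressive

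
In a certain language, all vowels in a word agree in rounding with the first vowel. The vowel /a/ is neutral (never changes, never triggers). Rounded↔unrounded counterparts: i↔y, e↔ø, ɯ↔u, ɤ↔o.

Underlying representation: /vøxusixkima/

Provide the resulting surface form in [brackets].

/i/ harmonizes with /ø/ ([+round]) → [y]
/i/ harmonizes with /ø/ ([+round]) → [y]

[vøxusyxkyma]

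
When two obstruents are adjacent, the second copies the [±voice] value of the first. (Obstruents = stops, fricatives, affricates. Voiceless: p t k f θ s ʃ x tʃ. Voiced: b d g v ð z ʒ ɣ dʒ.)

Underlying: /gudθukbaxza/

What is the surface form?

[gudðukpaxsa]

/θ/ after /d/ (voiced) → [ð]
/b/ after /k/ (voiceless) → [p]
/z/ after /x/ (voiceless) → [s]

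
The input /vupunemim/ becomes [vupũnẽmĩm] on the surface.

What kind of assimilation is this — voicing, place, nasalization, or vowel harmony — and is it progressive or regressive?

/u/→[ũ] /e/→[ẽ] /i/→[ĩ].
Each target copies a feature from the following segment, so the direction is regressive.

nasalization, regressive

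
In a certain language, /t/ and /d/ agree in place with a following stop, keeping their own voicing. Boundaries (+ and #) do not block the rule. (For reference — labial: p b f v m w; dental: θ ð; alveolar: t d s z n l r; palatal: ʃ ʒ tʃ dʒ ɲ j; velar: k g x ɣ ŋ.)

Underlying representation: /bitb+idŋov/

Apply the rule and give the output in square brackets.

/t/ before /b/ (labial) → [p]

[bipb+idŋov]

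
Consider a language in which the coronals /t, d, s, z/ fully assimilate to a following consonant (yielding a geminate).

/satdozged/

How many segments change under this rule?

2

/t/ before /d/ → [d] (total assimilation)
/z/ before /g/ → [g] (total assimilation)
2 segments change.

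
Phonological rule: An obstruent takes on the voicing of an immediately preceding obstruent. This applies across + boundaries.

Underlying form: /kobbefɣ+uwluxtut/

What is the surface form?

[kobbefx+uwluxtut]

/ɣ/ after /f/ (voiceless) → [x]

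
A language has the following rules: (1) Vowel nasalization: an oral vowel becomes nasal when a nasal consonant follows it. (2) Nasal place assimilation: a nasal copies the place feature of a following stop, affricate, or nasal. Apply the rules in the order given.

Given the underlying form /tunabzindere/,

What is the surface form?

[tũnabzĩndere]

Rule 1: /u/ before nasal /n/ → [ũ]
Rule 1: /i/ before nasal /n/ → [ĩ]
After rule 1: tũnabzĩndere
Rule 2: no segment meets the rule's conditions; no change.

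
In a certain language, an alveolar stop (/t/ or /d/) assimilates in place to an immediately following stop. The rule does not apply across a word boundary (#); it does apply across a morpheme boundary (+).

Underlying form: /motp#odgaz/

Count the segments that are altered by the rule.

/t/ before /p/ (labial) → [p]
/d/ before /g/ (velar) → [g]
2 segments change.

2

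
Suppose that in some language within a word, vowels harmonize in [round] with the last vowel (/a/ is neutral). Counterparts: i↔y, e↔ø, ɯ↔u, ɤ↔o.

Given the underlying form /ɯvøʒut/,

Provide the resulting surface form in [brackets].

/ɯ/ harmonizes with /u/ ([+round]) → [u]

[uvøʒut]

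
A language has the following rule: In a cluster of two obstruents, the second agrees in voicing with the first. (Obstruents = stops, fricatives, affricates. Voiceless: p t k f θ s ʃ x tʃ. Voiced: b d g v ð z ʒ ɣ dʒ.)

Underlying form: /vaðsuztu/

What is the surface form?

[vaðzuzdu]

/s/ after /ð/ (voiced) → [z]
/t/ after /z/ (voiced) → [d]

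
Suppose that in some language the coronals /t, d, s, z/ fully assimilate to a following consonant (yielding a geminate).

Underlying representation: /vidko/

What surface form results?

[vikko]

/d/ before /k/ → [k] (total assimilation)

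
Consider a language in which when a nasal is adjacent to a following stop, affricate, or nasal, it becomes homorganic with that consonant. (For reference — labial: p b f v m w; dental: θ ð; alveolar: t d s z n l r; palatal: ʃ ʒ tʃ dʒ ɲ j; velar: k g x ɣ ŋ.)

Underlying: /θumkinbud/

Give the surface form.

[θuŋkimbud]

/m/ before /k/ (velar) → [ŋ]
/n/ before /b/ (labial) → [m]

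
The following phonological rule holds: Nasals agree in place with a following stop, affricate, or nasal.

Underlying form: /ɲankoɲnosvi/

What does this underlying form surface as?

[ɲaŋkonnosvi]

/n/ before /k/ (velar) → [ŋ]
/ɲ/ before /n/ (alveolar) → [n]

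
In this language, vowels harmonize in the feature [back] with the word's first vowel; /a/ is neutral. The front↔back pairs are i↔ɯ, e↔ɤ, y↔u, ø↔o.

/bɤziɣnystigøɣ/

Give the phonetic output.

[bɤzɯɣnustɯgoɣ]

/i/ harmonizes with /ɤ/ ([+back]) → [ɯ]
/y/ harmonizes with /ɤ/ ([+back]) → [u]
/i/ harmonizes with /ɤ/ ([+back]) → [ɯ]
/ø/ harmonizes with /ɤ/ ([+back]) → [o]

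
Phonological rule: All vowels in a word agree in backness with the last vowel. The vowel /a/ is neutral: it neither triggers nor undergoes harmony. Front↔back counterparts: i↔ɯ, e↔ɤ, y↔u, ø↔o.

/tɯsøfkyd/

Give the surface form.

/ɯ/ harmonizes with /y/ ([-back]) → [i]

[tisøfkyd]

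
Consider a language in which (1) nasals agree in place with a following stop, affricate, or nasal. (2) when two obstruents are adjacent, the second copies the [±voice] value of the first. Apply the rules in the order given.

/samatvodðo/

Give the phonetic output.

[samatfodðo]

Rule 1: no segment meets the rule's conditions; no change.
After rule 1: samatvodðo
Rule 2: /v/ after /t/ (voiceless) → [f]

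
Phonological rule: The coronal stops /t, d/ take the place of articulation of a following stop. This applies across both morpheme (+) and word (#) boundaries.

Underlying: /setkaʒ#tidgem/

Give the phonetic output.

/t/ before /k/ (velar) → [k]
/d/ before /g/ (velar) → [g]

[sekkaʒ#tiggem]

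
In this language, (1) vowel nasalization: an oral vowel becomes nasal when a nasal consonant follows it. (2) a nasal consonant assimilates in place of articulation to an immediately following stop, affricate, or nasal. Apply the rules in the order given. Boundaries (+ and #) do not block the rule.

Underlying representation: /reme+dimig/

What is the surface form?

Rule 1: /e/ before nasal /m/ → [ẽ]
Rule 1: /i/ before nasal /m/ → [ĩ]
After rule 1: rẽme+dĩmig
Rule 2: no segment meets the rule's conditions; no change.

[rẽme+dĩmig]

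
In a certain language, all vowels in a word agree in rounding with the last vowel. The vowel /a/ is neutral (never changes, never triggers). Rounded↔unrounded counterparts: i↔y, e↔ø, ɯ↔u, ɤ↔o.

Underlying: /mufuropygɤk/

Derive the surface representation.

/u/ harmonizes with /ɤ/ ([-round]) → [ɯ]
/u/ harmonizes with /ɤ/ ([-round]) → [ɯ]
/o/ harmonizes with /ɤ/ ([-round]) → [ɤ]
/y/ harmonizes with /ɤ/ ([-round]) → [i]

[mɯfɯrɤpigɤk]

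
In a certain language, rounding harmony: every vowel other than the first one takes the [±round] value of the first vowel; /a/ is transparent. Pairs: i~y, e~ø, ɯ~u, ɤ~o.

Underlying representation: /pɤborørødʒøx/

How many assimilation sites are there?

/o/ harmonizes with /ɤ/ ([-round]) → [ɤ]
/ø/ harmonizes with /ɤ/ ([-round]) → [e]
/ø/ harmonizes with /ɤ/ ([-round]) → [e]
/ø/ harmonizes with /ɤ/ ([-round]) → [e]
4 segments change.

4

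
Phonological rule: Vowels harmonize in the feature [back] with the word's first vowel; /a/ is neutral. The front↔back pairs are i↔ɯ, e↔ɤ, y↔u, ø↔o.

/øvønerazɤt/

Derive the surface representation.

/ɤ/ harmonizes with /ø/ ([-back]) → [e]

[øvønerazet]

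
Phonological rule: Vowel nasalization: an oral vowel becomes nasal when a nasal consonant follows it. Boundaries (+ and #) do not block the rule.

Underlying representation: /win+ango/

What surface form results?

/i/ before nasal /n/ → [ĩ]
/a/ before nasal /n/ → [ã]

[wĩn+ãngo]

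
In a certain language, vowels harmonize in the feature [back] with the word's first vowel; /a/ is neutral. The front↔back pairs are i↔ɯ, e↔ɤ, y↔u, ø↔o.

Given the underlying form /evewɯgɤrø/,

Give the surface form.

/ɯ/ harmonizes with /e/ ([-back]) → [i]
/ɤ/ harmonizes with /e/ ([-back]) → [e]

[evewigerø]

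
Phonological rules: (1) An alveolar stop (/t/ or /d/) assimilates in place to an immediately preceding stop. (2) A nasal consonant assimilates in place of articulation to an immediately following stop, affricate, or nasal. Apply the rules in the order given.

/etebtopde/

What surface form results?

[etebpopbe]

Rule 1: /t/ after /b/ (labial) → [p]
Rule 1: /d/ after /p/ (labial) → [b]
After rule 1: etebpopbe
Rule 2: no segment meets the rule's conditions; no change.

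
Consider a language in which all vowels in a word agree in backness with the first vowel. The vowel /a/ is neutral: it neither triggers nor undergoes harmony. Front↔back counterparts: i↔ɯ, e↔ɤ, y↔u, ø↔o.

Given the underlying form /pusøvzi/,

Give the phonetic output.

[pusovzɯ]

/ø/ harmonizes with /u/ ([+back]) → [o]
/i/ harmonizes with /u/ ([+back]) → [ɯ]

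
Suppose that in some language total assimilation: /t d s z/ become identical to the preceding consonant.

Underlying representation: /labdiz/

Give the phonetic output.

/d/ after /b/ → [b] (total assimilation)

[labbiz]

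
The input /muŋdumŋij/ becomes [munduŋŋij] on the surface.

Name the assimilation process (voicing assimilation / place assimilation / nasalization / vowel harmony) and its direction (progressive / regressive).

/ŋ/→[n] /m/→[ŋ].
Each target copies a feature from the following segment, so the direction is regressive.

place assimilation, regressive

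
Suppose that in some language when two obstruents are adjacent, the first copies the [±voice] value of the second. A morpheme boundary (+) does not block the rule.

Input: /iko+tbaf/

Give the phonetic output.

/t/ before /b/ (voiced) → [d]

[iko+dbaf]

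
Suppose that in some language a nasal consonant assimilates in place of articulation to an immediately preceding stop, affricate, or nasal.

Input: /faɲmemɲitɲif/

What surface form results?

/m/ after /ɲ/ (palatal) → [ɲ]
/ɲ/ after /m/ (labial) → [m]
/ɲ/ after /t/ (alveolar) → [n]

[faɲɲemmitnif]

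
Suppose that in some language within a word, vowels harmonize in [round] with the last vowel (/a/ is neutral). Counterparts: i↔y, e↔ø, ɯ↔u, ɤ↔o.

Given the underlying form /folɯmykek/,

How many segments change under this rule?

/o/ harmonizes with /e/ ([-round]) → [ɤ]
/y/ harmonizes with /e/ ([-round]) → [i]
2 segments change.

2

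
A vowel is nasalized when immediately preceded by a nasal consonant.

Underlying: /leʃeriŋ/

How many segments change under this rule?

0

No segment meets the rule's conditions.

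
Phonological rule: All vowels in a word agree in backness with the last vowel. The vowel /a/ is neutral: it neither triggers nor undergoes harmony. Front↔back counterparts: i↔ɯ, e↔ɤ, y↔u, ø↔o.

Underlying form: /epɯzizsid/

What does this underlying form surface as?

[epizizsid]

/ɯ/ harmonizes with /i/ ([-back]) → [i]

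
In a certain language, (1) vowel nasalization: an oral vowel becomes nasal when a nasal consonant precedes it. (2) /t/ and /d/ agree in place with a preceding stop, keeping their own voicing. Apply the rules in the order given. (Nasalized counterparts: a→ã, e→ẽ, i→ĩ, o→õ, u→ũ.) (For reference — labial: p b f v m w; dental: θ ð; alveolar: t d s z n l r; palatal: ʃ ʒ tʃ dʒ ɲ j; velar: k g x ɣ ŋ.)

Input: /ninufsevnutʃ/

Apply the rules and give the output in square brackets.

Rule 1: /i/ after nasal /n/ → [ĩ]
Rule 1: /u/ after nasal /n/ → [ũ]
Rule 1: /u/ after nasal /n/ → [ũ]
After rule 1: nĩnũfsevnũtʃ
Rule 2: no segment meets the rule's conditions; no change.

[nĩnũfsevnũtʃ]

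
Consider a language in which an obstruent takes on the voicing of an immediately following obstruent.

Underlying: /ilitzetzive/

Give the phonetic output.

[ilidzedzive]

/t/ before /z/ (voiced) → [d]
/t/ before /z/ (voiced) → [d]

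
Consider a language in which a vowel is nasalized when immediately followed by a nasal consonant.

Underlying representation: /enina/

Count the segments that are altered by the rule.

2

/e/ before nasal /n/ → [ẽ]
/i/ before nasal /n/ → [ĩ]
2 segments change.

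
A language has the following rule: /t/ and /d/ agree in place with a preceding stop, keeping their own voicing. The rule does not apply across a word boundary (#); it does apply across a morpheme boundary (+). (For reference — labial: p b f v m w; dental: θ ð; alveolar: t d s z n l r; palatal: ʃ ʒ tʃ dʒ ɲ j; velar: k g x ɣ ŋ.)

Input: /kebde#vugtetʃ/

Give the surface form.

[kebbe#vugketʃ]

/d/ after /b/ (labial) → [b]
/t/ after /g/ (velar) → [k]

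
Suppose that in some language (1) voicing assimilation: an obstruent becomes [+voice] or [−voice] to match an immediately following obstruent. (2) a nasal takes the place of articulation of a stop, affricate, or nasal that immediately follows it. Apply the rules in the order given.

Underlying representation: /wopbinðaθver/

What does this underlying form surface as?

[wobbinðaðver]

Rule 1: /p/ before /b/ (voiced) → [b]
Rule 1: /θ/ before /v/ (voiced) → [ð]
After rule 1: wobbinðaðver
Rule 2: no segment meets the rule's conditions; no change.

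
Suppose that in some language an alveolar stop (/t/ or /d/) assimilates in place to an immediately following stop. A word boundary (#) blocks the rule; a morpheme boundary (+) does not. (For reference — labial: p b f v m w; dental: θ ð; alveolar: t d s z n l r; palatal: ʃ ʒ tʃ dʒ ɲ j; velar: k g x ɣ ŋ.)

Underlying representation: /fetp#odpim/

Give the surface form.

[fepp#obpim]

/t/ before /p/ (labial) → [p]
/d/ before /p/ (labial) → [b]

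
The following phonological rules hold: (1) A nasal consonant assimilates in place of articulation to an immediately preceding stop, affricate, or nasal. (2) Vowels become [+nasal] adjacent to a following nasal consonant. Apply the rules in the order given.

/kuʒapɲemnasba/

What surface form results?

[kuʒapmẽmmasba]

Rule 1: /ɲ/ after /p/ (labial) → [m]
Rule 1: /n/ after /m/ (labial) → [m]
After rule 1: kuʒapmemmasba
Rule 2: /e/ before nasal /m/ → [ẽ]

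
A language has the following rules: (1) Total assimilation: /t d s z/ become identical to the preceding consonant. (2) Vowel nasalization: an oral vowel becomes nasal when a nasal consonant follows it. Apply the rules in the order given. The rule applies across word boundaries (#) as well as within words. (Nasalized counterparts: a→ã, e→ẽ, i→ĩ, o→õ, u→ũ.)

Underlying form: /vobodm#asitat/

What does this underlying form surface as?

Rule 1: no segment meets the rule's conditions; no change.
After rule 1: vobodm#asitat
Rule 2: no segment meets the rule's conditions; no change.

[vobodm#asitat]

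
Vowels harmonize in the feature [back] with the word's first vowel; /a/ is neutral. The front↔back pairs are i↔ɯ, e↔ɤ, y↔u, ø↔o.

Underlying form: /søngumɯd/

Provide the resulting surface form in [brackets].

[søngymid]

/u/ harmonizes with /ø/ ([-back]) → [y]
/ɯ/ harmonizes with /ø/ ([-back]) → [i]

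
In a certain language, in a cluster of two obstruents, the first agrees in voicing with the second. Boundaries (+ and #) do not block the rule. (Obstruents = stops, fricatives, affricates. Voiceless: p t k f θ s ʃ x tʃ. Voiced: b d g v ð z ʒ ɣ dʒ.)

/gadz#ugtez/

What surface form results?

[gadz#uktez]

/g/ before /t/ (voiceless) → [k]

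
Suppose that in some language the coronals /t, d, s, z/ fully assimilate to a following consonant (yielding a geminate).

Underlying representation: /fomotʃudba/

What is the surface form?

/d/ before /b/ → [b] (total assimilation)

[fomotʃubba]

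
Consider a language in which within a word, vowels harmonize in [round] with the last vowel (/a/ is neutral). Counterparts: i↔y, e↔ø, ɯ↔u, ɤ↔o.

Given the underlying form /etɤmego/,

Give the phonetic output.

[øtomøgo]

/e/ harmonizes with /o/ ([+round]) → [ø]
/ɤ/ harmonizes with /o/ ([+round]) → [o]
/e/ harmonizes with /o/ ([+round]) → [ø]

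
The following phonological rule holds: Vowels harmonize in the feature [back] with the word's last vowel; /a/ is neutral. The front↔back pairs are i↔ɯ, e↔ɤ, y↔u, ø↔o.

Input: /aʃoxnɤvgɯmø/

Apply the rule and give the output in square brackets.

/o/ harmonizes with /ø/ ([-back]) → [ø]
/ɤ/ harmonizes with /ø/ ([-back]) → [e]
/ɯ/ harmonizes with /ø/ ([-back]) → [i]

[aʃøxnevgimø]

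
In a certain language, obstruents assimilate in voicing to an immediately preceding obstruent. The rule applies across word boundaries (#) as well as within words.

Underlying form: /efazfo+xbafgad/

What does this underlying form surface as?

/f/ after /z/ (voiced) → [v]
/b/ after /x/ (voiceless) → [p]
/g/ after /f/ (voiceless) → [k]

[efazvo+xpafkad]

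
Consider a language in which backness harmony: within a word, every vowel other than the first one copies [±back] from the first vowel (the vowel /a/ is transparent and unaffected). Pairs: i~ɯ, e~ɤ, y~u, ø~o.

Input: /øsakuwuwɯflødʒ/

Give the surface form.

[øsakywywiflødʒ]

/u/ harmonizes with /ø/ ([-back]) → [y]
/u/ harmonizes with /ø/ ([-back]) → [y]
/ɯ/ harmonizes with /ø/ ([-back]) → [i]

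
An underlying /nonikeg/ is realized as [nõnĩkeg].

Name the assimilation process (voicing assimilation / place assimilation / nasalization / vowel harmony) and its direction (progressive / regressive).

/o/→[õ] /i/→[ĩ].
Each target copies a feature from the preceding segment, so the direction is progressive.

nasalization, progressive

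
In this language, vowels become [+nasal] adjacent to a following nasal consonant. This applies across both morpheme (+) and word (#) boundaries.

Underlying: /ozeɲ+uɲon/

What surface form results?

[ozẽɲ+ũɲõn]

/e/ before nasal /ɲ/ → [ẽ]
/u/ before nasal /ɲ/ → [ũ]
/o/ before nasal /n/ → [õ]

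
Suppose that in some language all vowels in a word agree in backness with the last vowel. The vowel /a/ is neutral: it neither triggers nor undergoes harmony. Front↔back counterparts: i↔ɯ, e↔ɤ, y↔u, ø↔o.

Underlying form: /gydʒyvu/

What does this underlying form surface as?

/y/ harmonizes with /u/ ([+back]) → [u]
/y/ harmonizes with /u/ ([+back]) → [u]

[gudʒuvu]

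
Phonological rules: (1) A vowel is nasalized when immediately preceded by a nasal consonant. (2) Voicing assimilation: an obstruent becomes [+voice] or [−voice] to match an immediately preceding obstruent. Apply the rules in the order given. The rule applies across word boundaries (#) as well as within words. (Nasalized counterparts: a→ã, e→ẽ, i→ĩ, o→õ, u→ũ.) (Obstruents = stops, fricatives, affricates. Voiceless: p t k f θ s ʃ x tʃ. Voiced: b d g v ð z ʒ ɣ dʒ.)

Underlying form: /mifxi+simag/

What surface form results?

[mĩfxi+simãg]

Rule 1: /i/ after nasal /m/ → [ĩ]
Rule 1: /a/ after nasal /m/ → [ã]
After rule 1: mĩfxi+simãg
Rule 2: no segment meets the rule's conditions; no change.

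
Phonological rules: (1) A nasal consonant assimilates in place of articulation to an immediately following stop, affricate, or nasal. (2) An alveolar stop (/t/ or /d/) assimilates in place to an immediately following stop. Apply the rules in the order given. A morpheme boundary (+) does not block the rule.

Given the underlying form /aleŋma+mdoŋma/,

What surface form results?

[alemma+ndomma]

Rule 1: /ŋ/ before /m/ (labial) → [m]
Rule 1: /m/ before /d/ (alveolar) → [n]
Rule 1: /ŋ/ before /m/ (labial) → [m]
After rule 1: alemma+ndomma
Rule 2: no segment meets the rule's conditions; no change.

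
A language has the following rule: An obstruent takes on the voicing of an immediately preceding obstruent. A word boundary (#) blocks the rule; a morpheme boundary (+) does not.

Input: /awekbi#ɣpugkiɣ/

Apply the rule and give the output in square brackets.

[awekpi#ɣbuggiɣ]

/b/ after /k/ (voiceless) → [p]
/p/ after /ɣ/ (voiced) → [b]
/k/ after /g/ (voiced) → [g]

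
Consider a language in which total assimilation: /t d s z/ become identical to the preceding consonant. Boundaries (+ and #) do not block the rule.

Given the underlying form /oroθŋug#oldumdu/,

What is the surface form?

/d/ after /l/ → [l] (total assimilation)
/d/ after /m/ → [m] (total assimilation)

[oroθŋug#ollummu]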